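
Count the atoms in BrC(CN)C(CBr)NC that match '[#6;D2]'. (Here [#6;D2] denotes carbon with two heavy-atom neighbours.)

2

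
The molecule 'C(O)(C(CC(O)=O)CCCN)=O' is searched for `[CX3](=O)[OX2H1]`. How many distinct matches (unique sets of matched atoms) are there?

[CX3](=O)[OX2H1] is the SMARTS for a carboxylic acid: an sp2 carbon double-bonded to O and single-bonded to an -OH oxygen.
The molecule carries 2 separate instances of a carboxylic acid group (-C(=O)OH) meeting every constraint; each maps to a distinct set of atoms, giving 2 matches.

2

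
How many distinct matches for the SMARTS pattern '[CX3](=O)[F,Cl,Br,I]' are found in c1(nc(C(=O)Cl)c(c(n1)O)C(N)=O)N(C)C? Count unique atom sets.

[CX3](=O)[F,Cl,Br,I] is the SMARTS for an acyl halide: a carbonyl carbon bonded to a halogen.
Exactly one fragment in the molecule meets all constraints, giving 1 match.

1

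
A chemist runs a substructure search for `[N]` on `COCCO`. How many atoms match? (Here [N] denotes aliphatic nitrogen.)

The query [N] means: uppercase N matches aliphatic (non-aromatic) nitrogen only.
Check the 5 heavy atoms by environment: 3× C → no; 2× O → no.
No environment satisfies the query, so 0 matching atoms.

0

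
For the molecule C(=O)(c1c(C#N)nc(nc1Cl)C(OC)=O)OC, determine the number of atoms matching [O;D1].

2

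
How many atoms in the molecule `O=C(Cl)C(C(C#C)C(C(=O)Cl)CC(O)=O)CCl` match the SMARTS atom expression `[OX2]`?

Check the 17 heavy atoms by environment: 5× C (X4) → no; 3× C (X3) → no; 3× O (X1) → no; 1× O (X2) → match; 3× Cl (X1) → no; 2× C (X2) → no.
That gives 1 matching atom.

1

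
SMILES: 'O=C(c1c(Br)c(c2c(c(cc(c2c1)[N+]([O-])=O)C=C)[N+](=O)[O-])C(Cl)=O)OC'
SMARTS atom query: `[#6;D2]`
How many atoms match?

3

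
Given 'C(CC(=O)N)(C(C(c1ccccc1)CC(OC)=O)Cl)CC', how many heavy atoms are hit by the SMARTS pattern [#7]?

1

Check the 21 heavy atoms by environment: 10× C → no; 3× O → no; 1× N → match; 6× c (aromatic) → no; 1× Cl → no.
That gives 1 matching atom.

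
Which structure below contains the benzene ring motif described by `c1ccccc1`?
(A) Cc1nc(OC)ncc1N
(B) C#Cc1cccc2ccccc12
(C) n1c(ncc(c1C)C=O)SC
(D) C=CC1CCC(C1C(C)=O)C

c1ccccc1 describes six aromatic carbons in a ring (a benzene ring).
(A) has a methyl group (-CH3) but no six-membered all-carbon aromatic ring is present.
(B) contains the required atom environment, so the pattern matches.
(C) has a methyl group (-CH3) but no six-membered all-carbon aromatic ring is present.
(D) has a methyl group (-CH3) but no six-membered all-carbon aromatic ring is present.
So the answer is (B).

B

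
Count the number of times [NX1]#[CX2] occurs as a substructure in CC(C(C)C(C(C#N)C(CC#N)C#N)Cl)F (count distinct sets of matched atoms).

[NX1]#[CX2] is the SMARTS for a nitrile: a nitrogen triple-bonded to a two-connected carbon.
The molecule carries 3 separate instances of a nitrile (-C#N) meeting every constraint; each maps to a distinct set of atoms, giving 3 matches.

3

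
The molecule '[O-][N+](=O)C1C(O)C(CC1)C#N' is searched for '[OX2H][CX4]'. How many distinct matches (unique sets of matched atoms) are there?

[OX2H][CX4] is the SMARTS for an aliphatic alcohol: a hydroxyl oxygen bound to an sp3 (X4) carbon.
Exactly one fragment in the molecule meets all constraints, giving 1 match.

1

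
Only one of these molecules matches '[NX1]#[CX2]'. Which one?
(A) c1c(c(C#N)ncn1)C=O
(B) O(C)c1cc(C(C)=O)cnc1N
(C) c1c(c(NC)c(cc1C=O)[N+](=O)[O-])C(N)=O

[NX1]#[CX2] describes a nitrogen triple-bonded to a two-connected carbon (a nitrile).
(A) contains a nitrile (-C#N), which satisfies every atom and bond constraint.
(B) has a primary amino group (-NH2) but the nitrogen is NX3 (three connections), not NX1 triple-bonded.
(C) has a primary amide (-C(=O)NH2) but the nitrogen is NX3, not NX1.
So the answer is (A).

A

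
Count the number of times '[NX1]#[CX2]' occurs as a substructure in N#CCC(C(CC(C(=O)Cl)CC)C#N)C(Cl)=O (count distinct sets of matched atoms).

2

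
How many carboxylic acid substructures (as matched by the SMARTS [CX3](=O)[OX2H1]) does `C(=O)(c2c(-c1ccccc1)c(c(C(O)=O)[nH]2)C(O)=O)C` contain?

2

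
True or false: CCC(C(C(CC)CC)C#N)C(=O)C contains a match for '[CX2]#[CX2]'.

The pattern [CX2]#[CX2] describes a carbon-carbon triple bond — an alkyne.
The closest candidate here is a nitrile (-C#N), but the triple bond is C#N, not C#C. No other fragment satisfies the full query, so there is no match.

False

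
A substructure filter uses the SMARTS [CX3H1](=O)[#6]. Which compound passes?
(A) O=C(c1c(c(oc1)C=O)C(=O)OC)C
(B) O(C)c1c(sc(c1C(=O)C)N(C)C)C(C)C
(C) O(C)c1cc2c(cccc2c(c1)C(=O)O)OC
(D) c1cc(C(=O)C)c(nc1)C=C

[CX3H1](=O)[#6] describes an sp2 carbon with one H, double-bonded to O and single-bonded to carbon (an aldehyde).
(A) contains an aldehyde (-CHO), which satisfies every atom and bond constraint.
(B) has an acetyl/ketone group (-C(=O)CH3) but the carbonyl carbon has H0 (two carbon neighbours), not H1.
(C) has a carboxylic acid group (-C(=O)OH) but the carbonyl carbon has H0 and is bonded to O, not H1.
(D) has an acetyl/ketone group (-C(=O)CH3) but the carbonyl carbon has H0 (two carbon neighbours), not H1.
So the answer is (A).

A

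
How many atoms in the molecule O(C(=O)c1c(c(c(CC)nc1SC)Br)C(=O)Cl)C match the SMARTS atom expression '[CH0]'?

2

Check the 18 heavy atoms by environment: 1× n (aromatic, H0) → no; 5× c (aromatic, H0) → no; 1× S (H0) → no; 3× C (H3) → no; 1× C (H2) → no; 2× C (H0) → match; 3× O (H0) → no; 1× Cl (H0) → no; 1× Br (H0) → no.
That gives 2 matching atoms.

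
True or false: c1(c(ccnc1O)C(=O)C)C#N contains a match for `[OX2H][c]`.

True

The pattern [OX2H][c] describes a hydroxyl oxygen attached to an aromatic carbon — a phenol.
The molecule carries a hydroxyl group (-OH), whose atoms satisfy every constraint of the query, so the pattern matches.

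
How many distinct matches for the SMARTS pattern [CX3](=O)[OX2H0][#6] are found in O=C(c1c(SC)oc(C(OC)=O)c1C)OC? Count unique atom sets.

[CX3](=O)[OX2H0][#6] is the SMARTS for an ester: a carbonyl carbon bonded to an oxygen that is itself bonded to carbon (no H on that O).
The molecule carries 2 separate instances of a methyl-ester group (-C(=O)OCH3) meeting every constraint; each maps to a distinct set of atoms, giving 2 matches.

2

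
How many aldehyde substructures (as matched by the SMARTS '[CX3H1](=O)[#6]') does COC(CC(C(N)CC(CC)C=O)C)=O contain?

[CX3H1](=O)[#6] is the SMARTS for an aldehyde: an sp2 carbon with one H, double-bonded to O and single-bonded to carbon.
Exactly one fragment in the molecule meets all constraints, giving 1 match.

1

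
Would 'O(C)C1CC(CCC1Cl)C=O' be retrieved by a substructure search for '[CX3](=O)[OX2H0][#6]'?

No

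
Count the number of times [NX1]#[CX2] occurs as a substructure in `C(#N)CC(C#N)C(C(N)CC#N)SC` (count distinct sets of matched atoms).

3

[NX1]#[CX2] is the SMARTS for a nitrile: a nitrogen triple-bonded to a two-connected carbon.
The molecule carries 3 separate instances of a nitrile (-C#N) meeting every constraint; each maps to a distinct set of atoms, giving 3 matches.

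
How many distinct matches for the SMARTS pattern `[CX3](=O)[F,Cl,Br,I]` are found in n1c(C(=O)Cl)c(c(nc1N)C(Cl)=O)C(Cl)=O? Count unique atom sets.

[CX3](=O)[F,Cl,Br,I] is the SMARTS for an acyl halide: a carbonyl carbon bonded to a halogen.
The molecule carries 3 separate instances of an acyl chloride (-C(=O)Cl) meeting every constraint; each maps to a distinct set of atoms, giving 3 matches.

3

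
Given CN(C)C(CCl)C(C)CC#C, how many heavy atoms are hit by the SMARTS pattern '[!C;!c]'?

The query [!C;!c] means: neither aliphatic nor aromatic carbon — same as [!#6].
Check the 11 heavy atoms by environment: 9× C → no; 1× N → match; 1× Cl → match.
Summing the matching environments: 1 + 1 = 2 matching atoms.

2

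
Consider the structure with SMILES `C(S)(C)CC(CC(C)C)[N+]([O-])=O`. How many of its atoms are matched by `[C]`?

The query [C] means: uppercase C matches aliphatic (non-aromatic) carbon only.
Check the 12 heavy atoms by environment: 8× C → match; 1× S → no; 1× N (charge +1) → no; 1× O (charge -1) → no; 1× O → no.
That gives 8 matching atoms.

8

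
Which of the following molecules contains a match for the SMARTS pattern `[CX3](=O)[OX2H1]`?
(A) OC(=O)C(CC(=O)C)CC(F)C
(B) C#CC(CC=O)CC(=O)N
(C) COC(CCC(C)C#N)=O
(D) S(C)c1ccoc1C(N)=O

A

[CX3](=O)[OX2H1] describes an sp2 carbon double-bonded to O and single-bonded to an -OH oxygen (a carboxylic acid).
(A) contains a carboxylic acid group (-C(=O)OH), which satisfies every atom and bond constraint.
(B) has a primary amide (-C(=O)NH2) but the carbonyl is bonded to N, not to an -OH oxygen.
(C) has a methyl-ester group (-C(=O)OCH3) but the singly-bonded O has no H (OX2H0, not OX2H1).
(D) has a primary amide (-C(=O)NH2) but the carbonyl is bonded to N, not to an -OH oxygen.
So the answer is (A).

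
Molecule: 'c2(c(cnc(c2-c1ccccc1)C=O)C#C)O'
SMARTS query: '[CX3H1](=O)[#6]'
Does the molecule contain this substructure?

Yes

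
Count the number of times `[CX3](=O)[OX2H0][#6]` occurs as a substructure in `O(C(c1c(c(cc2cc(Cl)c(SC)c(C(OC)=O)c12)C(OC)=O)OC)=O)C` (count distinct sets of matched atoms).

3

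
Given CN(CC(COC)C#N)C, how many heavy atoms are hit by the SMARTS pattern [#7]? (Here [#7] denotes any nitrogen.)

2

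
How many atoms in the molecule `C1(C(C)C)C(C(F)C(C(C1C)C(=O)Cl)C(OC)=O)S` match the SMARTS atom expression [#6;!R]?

The query [#6;!R] means: carbon not in any ring.
Check the 19 heavy atoms by environment: 6× C (in 6-ring) → no; 7× C (acyclic) → match; 3× O (acyclic) → no; 1× Cl (acyclic) → no; 1× F (acyclic) → no; 1× S (acyclic) → no.
That gives 7 matching atoms.

7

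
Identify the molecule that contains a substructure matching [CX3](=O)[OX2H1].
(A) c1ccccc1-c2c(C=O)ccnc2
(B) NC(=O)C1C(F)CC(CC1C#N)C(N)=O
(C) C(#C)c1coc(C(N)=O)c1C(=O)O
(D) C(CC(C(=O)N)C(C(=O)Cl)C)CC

[CX3](=O)[OX2H1] describes an sp2 carbon double-bonded to O and single-bonded to an -OH oxygen (a carboxylic acid).
(A) has an aldehyde (-CHO) but there is no singly-bonded oxygen on the carbonyl carbon.
(B) has a primary amide (-C(=O)NH2) but the carbonyl is bonded to N, not to an -OH oxygen.
(C) contains a carboxylic acid group (-C(=O)OH), which satisfies every atom and bond constraint.
(D) has a primary amide (-C(=O)NH2) but the carbonyl is bonded to N, not to an -OH oxygen.
So the answer is (C).

C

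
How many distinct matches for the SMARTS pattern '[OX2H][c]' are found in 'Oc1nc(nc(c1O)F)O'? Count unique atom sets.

3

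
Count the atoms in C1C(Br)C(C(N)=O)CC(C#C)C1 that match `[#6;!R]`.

3

The query [#6;!R] means: carbon not in any ring.
Check the 12 heavy atoms by environment: 6× C (in 6-ring) → no; 3× C (acyclic) → match; 1× O (acyclic) → no; 1× N (acyclic) → no; 1× Br (acyclic) → no.
That gives 3 matching atoms.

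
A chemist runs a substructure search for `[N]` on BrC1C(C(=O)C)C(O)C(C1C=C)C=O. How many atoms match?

0

The query [N] means: uppercase N matches aliphatic (non-aromatic) nitrogen only.
Check the 14 heavy atoms by environment: 10× C → no; 3× O → no; 1× Br → no.
No environment satisfies the query, so 0 matching atoms.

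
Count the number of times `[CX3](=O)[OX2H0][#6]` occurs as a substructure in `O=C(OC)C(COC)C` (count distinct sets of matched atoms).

1

[CX3](=O)[OX2H0][#6] is the SMARTS for an ester: a carbonyl carbon bonded to an oxygen that is itself bonded to carbon (no H on that O).
Exactly one fragment in the molecule meets all constraints, giving 1 match.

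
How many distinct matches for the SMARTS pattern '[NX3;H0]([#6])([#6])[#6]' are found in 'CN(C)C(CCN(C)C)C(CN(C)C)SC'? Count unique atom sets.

[NX3;H0]([#6])([#6])[#6] is the SMARTS for a tertiary amine: a trivalent nitrogen with no H, bonded to three carbons.
The molecule carries 3 separate instances of a dimethylamino group (-N(CH3)2) meeting every constraint; each maps to a distinct set of atoms, giving 3 matches.

3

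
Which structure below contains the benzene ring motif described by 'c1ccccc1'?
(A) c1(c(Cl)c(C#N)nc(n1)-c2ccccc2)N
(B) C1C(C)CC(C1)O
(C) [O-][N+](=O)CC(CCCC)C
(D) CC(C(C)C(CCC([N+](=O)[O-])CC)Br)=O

c1ccccc1 describes six aromatic carbons in a ring (a benzene ring).
(A) contains a phenyl ring, which satisfies every atom and bond constraint.
(B) has a methyl group (-CH3) but no six-membered all-carbon aromatic ring is present.
(C) has a methyl group (-CH3) but no six-membered all-carbon aromatic ring is present.
(D) has a methyl group (-CH3) but no six-membered all-carbon aromatic ring is present.
So the answer is (A).

A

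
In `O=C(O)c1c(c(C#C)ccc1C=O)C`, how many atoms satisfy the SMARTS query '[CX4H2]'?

The query [CX4H2] means: sp3 carbon (X4) with exactly two hydrogens.
Check the 14 heavy atoms by environment: 2× c (aromatic, H1, X3) → no; 4× c (aromatic, H0, X3) → no; 1× C (H3, X4) → no; 1× C (H1, X3) → no; 2× O (H0, X1) → no; 1× C (H0, X2) → no; 1× C (H1, X2) → no; 1× C (H0, X3) → no; 1× O (H1, X2) → no.
No environment satisfies the query, so 0 matching atoms.

0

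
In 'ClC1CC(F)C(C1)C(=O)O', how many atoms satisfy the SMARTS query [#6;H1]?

The query [#6;H1] means: any carbon bearing exactly one hydrogen.
Check the 10 heavy atoms by environment: 2× C (H2) → no; 3× C (H1) → match; 1× F (H0) → no; 1× Cl (H0) → no; 1× C (H0) → no; 1× O (H0) → no; 1× O (H1) → no.
That gives 3 matching atoms.

3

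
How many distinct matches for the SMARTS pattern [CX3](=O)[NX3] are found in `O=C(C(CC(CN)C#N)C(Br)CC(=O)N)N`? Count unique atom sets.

2

[CX3](=O)[NX3] is the SMARTS for an amide: a carbonyl carbon bonded to a trivalent nitrogen.
The molecule carries 2 separate instances of a primary amide (-C(=O)NH2) meeting every constraint; each maps to a distinct set of atoms, giving 2 matches.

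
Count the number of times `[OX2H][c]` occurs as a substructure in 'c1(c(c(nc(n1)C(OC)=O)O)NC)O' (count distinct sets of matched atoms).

2

[OX2H][c] is the SMARTS for a phenol: a hydroxyl oxygen attached to an aromatic carbon.
The molecule carries 2 separate instances of a hydroxyl group (-OH) meeting every constraint; each maps to a distinct set of atoms, giving 2 matches.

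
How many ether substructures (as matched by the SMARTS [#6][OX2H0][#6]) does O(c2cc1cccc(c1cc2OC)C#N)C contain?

[#6][OX2H0][#6] is the SMARTS for an ether: an aliphatic oxygen bridging two carbons with no H on the oxygen.
The molecule carries 2 separate instances of a methoxy ether (-OCH3) meeting every constraint; each maps to a distinct set of atoms, giving 2 matches.

2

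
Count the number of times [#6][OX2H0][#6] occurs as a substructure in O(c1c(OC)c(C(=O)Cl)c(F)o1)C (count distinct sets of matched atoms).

2

[#6][OX2H0][#6] is the SMARTS for an ether: an aliphatic oxygen bridging two carbons with no H on the oxygen.
The molecule carries 2 separate instances of a methoxy ether (-OCH3) meeting every constraint; each maps to a distinct set of atoms, giving 2 matches.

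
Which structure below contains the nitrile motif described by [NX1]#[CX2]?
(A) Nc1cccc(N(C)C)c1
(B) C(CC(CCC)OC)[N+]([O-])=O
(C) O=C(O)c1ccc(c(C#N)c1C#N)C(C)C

C

[NX1]#[CX2] describes a nitrogen triple-bonded to a two-connected carbon (a nitrile).
(A) has a primary amino group (-NH2) but the nitrogen is NX3 (three connections), not NX1 triple-bonded.
(B) has a nitro group (-[N+](=O)[O-]) but there is no C#N triple bond.
(C) contains a nitrile (-C#N), which satisfies every atom and bond constraint.
So the answer is (C).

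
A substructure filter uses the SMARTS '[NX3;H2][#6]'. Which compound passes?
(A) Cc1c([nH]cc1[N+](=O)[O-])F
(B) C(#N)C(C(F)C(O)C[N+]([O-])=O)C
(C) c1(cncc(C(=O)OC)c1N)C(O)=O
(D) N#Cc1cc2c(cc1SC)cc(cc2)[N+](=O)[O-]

[NX3;H2][#6] describes a trivalent nitrogen with two H attached to carbon (a primary amine).
(A) has a nitro group (-[N+](=O)[O-]) but the nitrogen is [N+] with no H, not NX3H2.
(B) has a nitrile (-C#N) but the nitrogen is NX1 (triple-bonded), not NX3 with two H.
(C) contains a primary amino group (-NH2), which satisfies every atom and bond constraint.
(D) has a nitro group (-[N+](=O)[O-]) but the nitrogen is [N+] with no H, not NX3H2.
So the answer is (C).

C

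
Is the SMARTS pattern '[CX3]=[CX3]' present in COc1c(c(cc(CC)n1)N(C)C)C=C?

Yes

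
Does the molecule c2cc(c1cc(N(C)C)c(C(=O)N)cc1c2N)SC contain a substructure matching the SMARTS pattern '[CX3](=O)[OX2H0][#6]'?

No

The pattern [CX3](=O)[OX2H0][#6] describes a carbonyl carbon bonded to an oxygen that is itself bonded to carbon (no H on that O) — an ester.
The closest candidate here is a primary amide (-C(=O)NH2), but the carbonyl is bonded to N, not to an O-C linkage. No other fragment satisfies the full query, so there is no match.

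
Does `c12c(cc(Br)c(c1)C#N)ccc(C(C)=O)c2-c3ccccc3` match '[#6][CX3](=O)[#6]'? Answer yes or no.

The pattern [#6][CX3](=O)[#6] describes a carbonyl carbon (no H) flanked by two carbons — a ketone.
The molecule carries an acetyl/ketone group (-C(=O)CH3), whose atoms satisfy every constraint of the query, so the pattern matches.

Yes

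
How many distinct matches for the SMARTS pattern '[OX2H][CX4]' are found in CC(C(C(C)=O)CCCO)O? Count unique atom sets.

2

[OX2H][CX4] is the SMARTS for an aliphatic alcohol: a hydroxyl oxygen bound to an sp3 (X4) carbon.
The molecule carries 2 separate instances of a hydroxyl group (-OH) meeting every constraint; each maps to a distinct set of atoms, giving 2 matches.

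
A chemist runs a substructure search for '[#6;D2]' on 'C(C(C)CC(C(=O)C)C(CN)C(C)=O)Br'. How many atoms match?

The query [#6;D2] means: any carbon bonded to exactly two heavy atoms.
Check the 15 heavy atoms by environment: 3× C (D2) → match; 5× C (D3) → no; 3× C (D1) → no; 2× O (D1) → no; 1× N (D1) → no; 1× Br (D1) → no.
That gives 3 matching atoms.

3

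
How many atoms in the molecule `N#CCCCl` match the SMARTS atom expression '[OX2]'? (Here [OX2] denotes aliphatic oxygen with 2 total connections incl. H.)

0

The query [OX2] means: aliphatic oxygen with two total connections — ether, hydroxyl, or ester single-bond O.
Check the 5 heavy atoms by environment: 2× C (X4) → no; 1× C (X2) → no; 1× N (X1) → no; 1× Cl (X1) → no.
No environment satisfies the query, so 0 matching atoms.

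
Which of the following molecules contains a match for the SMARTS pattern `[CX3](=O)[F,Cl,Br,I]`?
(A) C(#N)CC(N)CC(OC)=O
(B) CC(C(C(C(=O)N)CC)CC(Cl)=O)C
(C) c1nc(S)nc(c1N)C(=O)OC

B

[CX3](=O)[F,Cl,Br,I] describes a carbonyl carbon bonded to a halogen (an acyl halide).
(A) has a methyl-ester group (-C(=O)OCH3) but the carbonyl is bonded to -O-C, not to a halogen.
(B) contains an acyl chloride (-C(=O)Cl), which satisfies every atom and bond constraint.
(C) has a methyl-ester group (-C(=O)OCH3) but the carbonyl is bonded to -O-C, not to a halogen.
So the answer is (B).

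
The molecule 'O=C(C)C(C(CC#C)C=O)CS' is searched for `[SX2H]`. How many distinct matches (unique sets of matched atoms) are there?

[SX2H] is the SMARTS for a thiol: an aliphatic sulfur with two connections, one being H.
Exactly one fragment in the molecule meets all constraints, giving 1 match.

1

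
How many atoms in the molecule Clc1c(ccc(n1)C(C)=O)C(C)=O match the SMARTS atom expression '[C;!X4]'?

2

The query [C;!X4] means: aliphatic carbon that does not have four total connections.
Check the 13 heavy atoms by environment: 1× n (aromatic, X2) → no; 5× c (aromatic, X3) → no; 1× Cl (X1) → no; 2× C (X3) → match; 2× O (X1) → no; 2× C (X4) → no.
That gives 2 matching atoms.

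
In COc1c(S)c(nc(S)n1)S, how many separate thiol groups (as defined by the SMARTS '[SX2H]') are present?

3

[SX2H] is the SMARTS for a thiol: an aliphatic sulfur with two connections, one being H.
The molecule carries 3 separate instances of a thiol (-SH) meeting every constraint; each maps to a distinct set of atoms, giving 3 matches.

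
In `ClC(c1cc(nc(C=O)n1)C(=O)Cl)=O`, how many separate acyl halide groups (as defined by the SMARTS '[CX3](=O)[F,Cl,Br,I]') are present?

2

[CX3](=O)[F,Cl,Br,I] is the SMARTS for an acyl halide: a carbonyl carbon bonded to a halogen.
The molecule carries 2 separate instances of an acyl chloride (-C(=O)Cl) meeting every constraint; each maps to a distinct set of atoms, giving 2 matches.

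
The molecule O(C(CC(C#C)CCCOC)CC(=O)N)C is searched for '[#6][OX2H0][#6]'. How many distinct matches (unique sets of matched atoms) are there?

2

[#6][OX2H0][#6] is the SMARTS for an ether: an aliphatic oxygen bridging two carbons with no H on the oxygen.
The molecule carries 2 separate instances of a methoxy ether (-OCH3) meeting every constraint; each maps to a distinct set of atoms, giving 2 matches.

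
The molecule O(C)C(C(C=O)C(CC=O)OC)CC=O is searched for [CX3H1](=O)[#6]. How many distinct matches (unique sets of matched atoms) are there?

[CX3H1](=O)[#6] is the SMARTS for an aldehyde: an sp2 carbon with one H, double-bonded to O and single-bonded to carbon.
The molecule carries 3 separate instances of an aldehyde (-CHO) meeting every constraint; each maps to a distinct set of atoms, giving 3 matches.

3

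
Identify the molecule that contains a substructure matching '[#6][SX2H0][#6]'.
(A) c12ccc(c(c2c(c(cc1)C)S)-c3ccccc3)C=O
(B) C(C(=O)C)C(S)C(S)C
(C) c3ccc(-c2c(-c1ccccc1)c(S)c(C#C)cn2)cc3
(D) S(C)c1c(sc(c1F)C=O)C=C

[#6][SX2H0][#6] describes an aliphatic sulfur bridging two carbons with no H on the sulfur (a thioether).
(A) has a thiol (-SH) but the sulfur has H1, not H0 bridging two carbons.
(B) has a thiol (-SH) but the sulfur has H1, not H0 bridging two carbons.
(C) has a thiol (-SH) but the sulfur has H1, not H0 bridging two carbons.
(D) contains a methylthio ether (-SCH3), which satisfies every atom and bond constraint.
So the answer is (D).

D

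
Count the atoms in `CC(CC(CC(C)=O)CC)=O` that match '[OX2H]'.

The query [OX2H] means: aliphatic oxygen with two connections, one of which is H — an -OH oxygen.
Check the 11 heavy atoms by environment: 3× C (H2, X4) → no; 1× C (H1, X4) → no; 2× C (H0, X3) → no; 2× O (H0, X1) → no; 3× C (H3, X4) → no.
No environment satisfies the query, so 0 matching atoms.

0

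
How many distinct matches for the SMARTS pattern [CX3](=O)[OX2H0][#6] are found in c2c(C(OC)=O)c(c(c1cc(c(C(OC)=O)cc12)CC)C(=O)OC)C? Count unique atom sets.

[CX3](=O)[OX2H0][#6] is the SMARTS for an ester: a carbonyl carbon bonded to an oxygen that is itself bonded to carbon (no H on that O).
The molecule carries 3 separate instances of a methyl-ester group (-C(=O)OCH3) meeting every constraint; each maps to a distinct set of atoms, giving 3 matches.

3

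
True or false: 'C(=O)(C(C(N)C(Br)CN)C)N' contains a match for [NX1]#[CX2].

False

The pattern [NX1]#[CX2] describes a nitrogen triple-bonded to a two-connected carbon — a nitrile.
The closest candidate here is a primary amino group (-NH2), but the nitrogen is NX3 (three connections), not NX1 triple-bonded. No other fragment satisfies the full query, so there is no match.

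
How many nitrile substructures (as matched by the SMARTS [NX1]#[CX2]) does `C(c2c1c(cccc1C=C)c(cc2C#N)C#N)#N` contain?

[NX1]#[CX2] is the SMARTS for a nitrile: a nitrogen triple-bonded to a two-connected carbon.
The molecule carries 3 separate instances of a nitrile (-C#N) meeting every constraint; each maps to a distinct set of atoms, giving 3 matches.

3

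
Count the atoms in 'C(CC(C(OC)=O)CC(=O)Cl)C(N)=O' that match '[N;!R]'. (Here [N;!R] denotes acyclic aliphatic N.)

Check the 14 heavy atoms by environment: 8× C (acyclic) → no; 4× O (acyclic) → no; 1× Cl (acyclic) → no; 1× N (acyclic) → match.
That gives 1 matching atom.

1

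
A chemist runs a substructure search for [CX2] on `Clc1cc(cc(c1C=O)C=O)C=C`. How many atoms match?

0

Check the 13 heavy atoms by environment: 6× c (aromatic, X3) → no; 4× C (X3) → no; 2× O (X1) → no; 1× Cl (X1) → no.
No environment satisfies the query, so 0 matching atoms.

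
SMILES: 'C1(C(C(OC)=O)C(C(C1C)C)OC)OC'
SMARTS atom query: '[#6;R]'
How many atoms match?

5

The query [#6;R] means: carbon that is part of a ring.
Check the 15 heavy atoms by environment: 5× C (in 5-ring) → match; 4× O (acyclic) → no; 6× C (acyclic) → no.
That gives 5 matching atoms.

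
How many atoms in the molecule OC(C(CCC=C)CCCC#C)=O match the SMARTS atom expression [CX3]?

3

The query [CX3] means: C with X3: aliphatic carbon with exactly 3 total connections.
Check the 13 heavy atoms by environment: 6× C (X4) → no; 2× C (X2) → no; 3× C (X3) → match; 1× O (X1) → no; 1× O (X2) → no.
That gives 3 matching atoms.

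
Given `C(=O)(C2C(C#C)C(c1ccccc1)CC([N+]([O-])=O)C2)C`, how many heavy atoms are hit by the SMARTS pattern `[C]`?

Check the 20 heavy atoms by environment: 10× C → match; 6× c (aromatic) → no; 2× O → no; 1× N (charge +1) → no; 1× O (charge -1) → no.
That gives 10 matching atoms.

10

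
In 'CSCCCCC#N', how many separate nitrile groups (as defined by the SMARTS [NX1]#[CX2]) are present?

1

[NX1]#[CX2] is the SMARTS for a nitrile: a nitrogen triple-bonded to a two-connected carbon.
Exactly one fragment in the molecule meets all constraints, giving 1 match.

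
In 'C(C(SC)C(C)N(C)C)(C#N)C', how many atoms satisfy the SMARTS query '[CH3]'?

5

The query [CH3] means: aliphatic carbon with exactly three hydrogens.
Check the 12 heavy atoms by environment: 5× C (H3) → match; 3× C (H1) → no; 1× C (H0) → no; 2× N (H0) → no; 1× S (H0) → no.
That gives 5 matching atoms.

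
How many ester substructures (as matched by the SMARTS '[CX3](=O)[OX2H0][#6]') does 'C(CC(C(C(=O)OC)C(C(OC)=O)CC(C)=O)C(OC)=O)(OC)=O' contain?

4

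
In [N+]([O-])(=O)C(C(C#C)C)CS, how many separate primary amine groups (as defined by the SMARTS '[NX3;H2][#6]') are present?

[NX3;H2][#6] is the SMARTS for a primary amine: a trivalent nitrogen with two H attached to carbon.
The molecule has a nitro group (-[N+](=O)[O-]), but the nitrogen is [N+] with no H, not NX3H2; nothing else fits, so there are 0 matches.

0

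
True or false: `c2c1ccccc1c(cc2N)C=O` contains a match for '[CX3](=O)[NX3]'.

The pattern [CX3](=O)[NX3] describes a carbonyl carbon bonded to a trivalent nitrogen — an amide.
The closest candidate here is a primary amino group (-NH2), but the -NH2 is not attached to a carbonyl carbon. No other fragment satisfies the full query, so there is no match.

False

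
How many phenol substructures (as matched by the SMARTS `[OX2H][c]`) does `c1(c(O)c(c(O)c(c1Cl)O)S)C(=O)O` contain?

[OX2H][c] is the SMARTS for a phenol: a hydroxyl oxygen attached to an aromatic carbon.
The molecule carries 3 separate instances of a hydroxyl group (-OH) meeting every constraint; each maps to a distinct set of atoms, giving 3 matches.

3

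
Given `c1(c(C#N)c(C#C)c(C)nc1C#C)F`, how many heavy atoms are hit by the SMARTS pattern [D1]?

5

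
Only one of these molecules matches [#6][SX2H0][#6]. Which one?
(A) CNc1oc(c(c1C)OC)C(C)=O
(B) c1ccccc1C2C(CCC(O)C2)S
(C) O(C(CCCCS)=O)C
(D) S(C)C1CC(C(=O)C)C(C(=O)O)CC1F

[#6][SX2H0][#6] describes an aliphatic sulfur bridging two carbons with no H on the sulfur (a thioether).
(A) has a methoxy ether (-OCH3) but the bridging atom is O, not S.
(B) has a thiol (-SH) but the sulfur has H1, not H0 bridging two carbons.
(C) has a thiol (-SH) but the sulfur has H1, not H0 bridging two carbons.
(D) contains a methylthio ether (-SCH3), which satisfies every atom and bond constraint.
So the answer is (D).

D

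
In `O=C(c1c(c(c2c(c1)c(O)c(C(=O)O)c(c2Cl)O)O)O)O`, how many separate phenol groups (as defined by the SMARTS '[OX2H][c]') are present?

4

[OX2H][c] is the SMARTS for a phenol: a hydroxyl oxygen attached to an aromatic carbon.
The molecule carries 4 separate instances of a hydroxyl group (-OH) meeting every constraint; each maps to a distinct set of atoms, giving 4 matches.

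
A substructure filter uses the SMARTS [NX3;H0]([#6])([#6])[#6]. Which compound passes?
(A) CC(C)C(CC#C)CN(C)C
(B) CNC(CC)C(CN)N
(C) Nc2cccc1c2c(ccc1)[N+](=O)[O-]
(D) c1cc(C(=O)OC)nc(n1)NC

A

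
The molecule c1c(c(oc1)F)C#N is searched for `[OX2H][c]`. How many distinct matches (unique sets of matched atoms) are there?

[OX2H][c] is the SMARTS for a phenol: a hydroxyl oxygen attached to an aromatic carbon.
No fragment in the molecule satisfies every constraint, giving 0 matches.

0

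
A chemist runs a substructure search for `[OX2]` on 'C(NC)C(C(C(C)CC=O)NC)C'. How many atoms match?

0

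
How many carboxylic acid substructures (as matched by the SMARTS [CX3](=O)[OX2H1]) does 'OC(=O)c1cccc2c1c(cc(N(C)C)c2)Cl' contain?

1

[CX3](=O)[OX2H1] is the SMARTS for a carboxylic acid: an sp2 carbon double-bonded to O and single-bonded to an -OH oxygen.
Exactly one fragment in the molecule meets all constraints, giving 1 match.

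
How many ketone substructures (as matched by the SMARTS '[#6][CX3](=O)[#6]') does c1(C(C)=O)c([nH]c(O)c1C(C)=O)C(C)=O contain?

[#6][CX3](=O)[#6] is the SMARTS for a ketone: a carbonyl carbon (no H) flanked by two carbons.
The molecule carries 3 separate instances of an acetyl/ketone group (-C(=O)CH3) meeting every constraint; each maps to a distinct set of atoms, giving 3 matches.

3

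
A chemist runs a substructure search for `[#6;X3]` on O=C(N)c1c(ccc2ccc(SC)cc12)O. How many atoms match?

11

Check the 16 heavy atoms by environment: 10× c (aromatic, X3) → match; 1× C (X3) → match; 1× O (X1) → no; 1× N (X3) → no; 1× O (X2) → no; 1× S (X2) → no; 1× C (X4) → no.
Summing the matching environments: 10 + 1 = 11 matching atoms.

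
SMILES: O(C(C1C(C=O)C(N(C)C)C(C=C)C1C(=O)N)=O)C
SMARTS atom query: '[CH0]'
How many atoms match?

The query [CH0] means: aliphatic carbon with no attached hydrogen.
Check the 19 heavy atoms by environment: 7× C (H1) → no; 2× C (H0) → match; 4× O (H0) → no; 3× C (H3) → no; 1× N (H0) → no; 1× C (H2) → no; 1× N (H2) → no.
That gives 2 matching atoms.

2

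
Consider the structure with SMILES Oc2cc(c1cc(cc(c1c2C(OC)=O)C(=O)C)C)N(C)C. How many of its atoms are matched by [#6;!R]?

7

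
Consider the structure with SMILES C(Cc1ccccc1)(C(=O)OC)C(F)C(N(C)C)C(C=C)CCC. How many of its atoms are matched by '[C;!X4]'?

3

Check the 24 heavy atoms by environment: 11× C (X4) → no; 1× F (X1) → no; 6× c (aromatic, X3) → no; 3× C (X3) → match; 1× O (X1) → no; 1× O (X2) → no; 1× N (X3) → no.
That gives 3 matching atoms.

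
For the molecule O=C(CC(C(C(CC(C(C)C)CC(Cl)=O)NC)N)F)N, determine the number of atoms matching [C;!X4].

2

The query [C;!X4] means: aliphatic carbon that does not have four total connections.
Check the 20 heavy atoms by environment: 11× C (X4) → no; 2× C (X3) → match; 2× O (X1) → no; 1× Cl (X1) → no; 3× N (X3) → no; 1× F (X1) → no.
That gives 2 matching atoms.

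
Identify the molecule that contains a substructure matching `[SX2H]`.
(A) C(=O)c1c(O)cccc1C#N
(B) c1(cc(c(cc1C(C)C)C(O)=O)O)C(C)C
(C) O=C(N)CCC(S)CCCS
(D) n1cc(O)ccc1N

[SX2H] describes an aliphatic sulfur with two connections, one being H (a thiol).
(A) has a hydroxyl group (-OH) but it is an -OH, not an -SH.
(B) has a hydroxyl group (-OH) but it is an -OH, not an -SH.
(C) contains a thiol (-SH), which satisfies every atom and bond constraint.
(D) has a hydroxyl group (-OH) but it is an -OH, not an -SH.
So the answer is (C).

C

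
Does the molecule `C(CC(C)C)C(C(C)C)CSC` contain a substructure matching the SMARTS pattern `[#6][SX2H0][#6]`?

Yes

The pattern [#6][SX2H0][#6] describes an aliphatic sulfur bridging two carbons with no H on the sulfur — a thioether.
The molecule carries a methylthio ether (-SCH3), whose atoms satisfy every constraint of the query, so the pattern matches.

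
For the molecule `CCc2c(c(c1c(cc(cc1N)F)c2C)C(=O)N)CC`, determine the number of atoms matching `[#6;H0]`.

The query [#6;H0] means: any carbon with no attached hydrogen.
Check the 20 heavy atoms by environment: 8× c (aromatic, H0) → match; 2× c (aromatic, H1) → no; 1× F (H0) → no; 2× C (H2) → no; 3× C (H3) → no; 1× C (H0) → match; 1× O (H0) → no; 2× N (H2) → no.
Summing the matching environments: 8 + 1 = 9 matching atoms.

9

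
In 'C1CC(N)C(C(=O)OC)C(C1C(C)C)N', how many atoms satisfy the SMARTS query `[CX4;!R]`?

4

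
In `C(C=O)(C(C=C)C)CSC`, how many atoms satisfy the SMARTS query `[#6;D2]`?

3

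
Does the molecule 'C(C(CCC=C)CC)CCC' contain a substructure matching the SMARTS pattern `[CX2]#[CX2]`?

No

The pattern [CX2]#[CX2] describes a carbon-carbon triple bond — an alkyne.
The closest candidate here is a vinyl group (-CH=CH2), but the C=C is a double bond; both carbons are CX3, not CX2. No other fragment satisfies the full query, so there is no match.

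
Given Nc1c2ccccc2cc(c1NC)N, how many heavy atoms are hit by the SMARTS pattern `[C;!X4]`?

0

Check the 14 heavy atoms by environment: 10× c (aromatic, X3) → no; 3× N (X3) → no; 1× C (X4) → no.
No environment satisfies the query, so 0 matching atoms.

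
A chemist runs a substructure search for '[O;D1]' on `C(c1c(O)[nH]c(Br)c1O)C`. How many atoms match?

2

The query [O;D1] means: aliphatic oxygen bonded to exactly one heavy atom.
Check the 10 heavy atoms by environment: 1× n (aromatic, D2) → no; 4× c (aromatic, D3) → no; 2× O (D1) → match; 1× Br (D1) → no; 1× C (D2) → no; 1× C (D1) → no.
That gives 2 matching atoms.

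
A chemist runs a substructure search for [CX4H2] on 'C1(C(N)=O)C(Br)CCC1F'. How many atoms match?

2

The query [CX4H2] means: sp3 carbon (X4) with exactly two hydrogens.
Check the 10 heavy atoms by environment: 2× C (H2, X4) → match; 3× C (H1, X4) → no; 1× F (H0, X1) → no; 1× Br (H0, X1) → no; 1× C (H0, X3) → no; 1× O (H0, X1) → no; 1× N (H2, X3) → no.
That gives 2 matching atoms.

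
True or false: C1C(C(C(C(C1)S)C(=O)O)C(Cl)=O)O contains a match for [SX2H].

True

The pattern [SX2H] describes an aliphatic sulfur with two connections, one being H — a thiol.
The molecule carries a thiol (-SH), whose atoms satisfy every constraint of the query, so the pattern matches.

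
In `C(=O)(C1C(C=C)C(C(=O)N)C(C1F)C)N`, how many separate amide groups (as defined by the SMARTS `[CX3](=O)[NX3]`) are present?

[CX3](=O)[NX3] is the SMARTS for an amide: a carbonyl carbon bonded to a trivalent nitrogen.
The molecule carries 2 separate instances of a primary amide (-C(=O)NH2) meeting every constraint; each maps to a distinct set of atoms, giving 2 matches.

2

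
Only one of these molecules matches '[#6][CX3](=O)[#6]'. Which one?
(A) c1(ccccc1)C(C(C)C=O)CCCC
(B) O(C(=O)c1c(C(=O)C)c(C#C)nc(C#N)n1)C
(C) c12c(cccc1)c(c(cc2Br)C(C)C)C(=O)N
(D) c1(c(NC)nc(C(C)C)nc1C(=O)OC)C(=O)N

[#6][CX3](=O)[#6] describes a carbonyl carbon (no H) flanked by two carbons (a ketone).
(A) has an aldehyde (-CHO) but the carbonyl carbon has H1, so it is not flanked by two carbons.
(B) contains an acetyl/ketone group (-C(=O)CH3), which satisfies every atom and bond constraint.
(C) has a primary amide (-C(=O)NH2) but one neighbour of the carbonyl carbon is N, not C.
(D) has a primary amide (-C(=O)NH2) but one neighbour of the carbonyl carbon is N, not C.
So the answer is (B).

B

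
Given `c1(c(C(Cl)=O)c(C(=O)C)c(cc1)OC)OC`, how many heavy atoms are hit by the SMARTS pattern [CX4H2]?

The query [CX4H2] means: sp3 carbon (X4) with exactly two hydrogens.
Check the 16 heavy atoms by environment: 4× c (aromatic, H0, X3) → no; 2× c (aromatic, H1, X3) → no; 2× C (H0, X3) → no; 2× O (H0, X1) → no; 3× C (H3, X4) → no; 2× O (H0, X2) → no; 1× Cl (H0, X1) → no.
No environment satisfies the query, so 0 matching atoms.

0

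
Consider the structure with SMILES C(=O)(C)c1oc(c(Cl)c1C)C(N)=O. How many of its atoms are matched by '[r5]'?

5

The query [r5] means: r5 matches atoms in a five-membered ring.
Check the 13 heavy atoms by environment: 1× o (aromatic, in 5-ring) → match; 4× c (aromatic, in 5-ring) → match; 4× C (acyclic) → no; 2× O (acyclic) → no; 1× N (acyclic) → no; 1× Cl (acyclic) → no.
Summing the matching environments: 1 + 4 = 5 matching atoms.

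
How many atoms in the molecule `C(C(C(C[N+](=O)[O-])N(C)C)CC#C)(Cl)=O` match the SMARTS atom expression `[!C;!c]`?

The query [!C;!c] means: neither aliphatic nor aromatic carbon — same as [!#6].
Check the 15 heavy atoms by environment: 9× C → no; 1× N (charge +1) → match; 1× O (charge -1) → match; 2× O → match; 1× N → match; 1× Cl → match.
Summing the matching environments: 1 + 1 + 2 + 1 + 1 = 6 matching atoms.

6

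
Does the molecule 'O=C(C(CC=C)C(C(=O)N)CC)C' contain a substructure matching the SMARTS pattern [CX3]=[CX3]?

Yes

The pattern [CX3]=[CX3] describes a non-aromatic C=C double bond between two sp2 carbons — an alkene.
The molecule carries a vinyl group (-CH=CH2), whose atoms satisfy every constraint of the query, so the pattern matches.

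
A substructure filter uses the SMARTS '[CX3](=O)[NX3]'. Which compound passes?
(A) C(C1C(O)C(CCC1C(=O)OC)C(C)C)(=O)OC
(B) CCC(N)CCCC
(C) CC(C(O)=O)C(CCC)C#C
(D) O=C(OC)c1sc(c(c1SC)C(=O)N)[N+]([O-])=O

[CX3](=O)[NX3] describes a carbonyl carbon bonded to a trivalent nitrogen (an amide).
(A) has a methyl-ester group (-C(=O)OCH3) but the carbonyl is bonded to O, not to an NX3 nitrogen.
(B) has a primary amino group (-NH2) but the -NH2 is not attached to a carbonyl carbon.
(C) has a carboxylic acid group (-C(=O)OH) but the carbonyl is bonded to O, not to an NX3 nitrogen.
(D) contains a primary amide (-C(=O)NH2), which satisfies every atom and bond constraint.
So the answer is (D).

D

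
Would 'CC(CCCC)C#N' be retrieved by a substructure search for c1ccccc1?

The pattern c1ccccc1 describes six aromatic carbons in a ring — a benzene ring.
The closest candidate here is a methyl group (-CH3), but no six-membered all-carbon aromatic ring is present. No other fragment satisfies the full query, so there is no match.

No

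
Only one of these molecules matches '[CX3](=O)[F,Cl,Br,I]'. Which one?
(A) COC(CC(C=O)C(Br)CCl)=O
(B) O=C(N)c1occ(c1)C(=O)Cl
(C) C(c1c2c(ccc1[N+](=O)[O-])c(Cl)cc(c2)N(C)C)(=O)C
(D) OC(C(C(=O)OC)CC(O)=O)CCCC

B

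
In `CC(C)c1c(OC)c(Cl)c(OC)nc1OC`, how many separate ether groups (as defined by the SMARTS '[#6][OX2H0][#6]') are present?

3

[#6][OX2H0][#6] is the SMARTS for an ether: an aliphatic oxygen bridging two carbons with no H on the oxygen.
The molecule carries 3 separate instances of a methoxy ether (-OCH3) meeting every constraint; each maps to a distinct set of atoms, giving 3 matches.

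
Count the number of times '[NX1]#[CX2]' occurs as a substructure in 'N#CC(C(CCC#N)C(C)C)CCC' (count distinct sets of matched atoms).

2

[NX1]#[CX2] is the SMARTS for a nitrile: a nitrogen triple-bonded to a two-connected carbon.
The molecule carries 2 separate instances of a nitrile (-C#N) meeting every constraint; each maps to a distinct set of atoms, giving 2 matches.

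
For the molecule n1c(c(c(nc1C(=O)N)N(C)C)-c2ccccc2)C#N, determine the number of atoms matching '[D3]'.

7

The query [D3] means: atom with exactly three heavy-atom neighbours.
Check the 20 heavy atoms by environment: 2× n (aromatic, D2) → no; 5× c (aromatic, D3) → match; 1× N (D3) → match; 2× C (D1) → no; 1× C (D2) → no; 2× N (D1) → no; 1× C (D3) → match; 1× O (D1) → no; 5× c (aromatic, D2) → no.
Summing the matching environments: 5 + 1 + 1 = 7 matching atoms.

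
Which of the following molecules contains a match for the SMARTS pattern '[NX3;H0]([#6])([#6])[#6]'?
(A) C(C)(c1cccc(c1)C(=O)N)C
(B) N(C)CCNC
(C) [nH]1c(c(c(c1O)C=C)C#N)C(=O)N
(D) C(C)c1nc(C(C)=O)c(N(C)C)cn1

D

[NX3;H0]([#6])([#6])[#6] describes a trivalent nitrogen with no H, bonded to three carbons (a tertiary amine).
(A) has a primary amide (-C(=O)NH2) but the amide nitrogen has H2 and only one carbon neighbour.
(B) has an N-methylamino group (-NHCH3) but the nitrogen still has one H (H1), not H0.
(C) has a primary amide (-C(=O)NH2) but the amide nitrogen has H2 and only one carbon neighbour.
(D) contains a dimethylamino group (-N(CH3)2), which satisfies every atom and bond constraint.
So the answer is (D).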